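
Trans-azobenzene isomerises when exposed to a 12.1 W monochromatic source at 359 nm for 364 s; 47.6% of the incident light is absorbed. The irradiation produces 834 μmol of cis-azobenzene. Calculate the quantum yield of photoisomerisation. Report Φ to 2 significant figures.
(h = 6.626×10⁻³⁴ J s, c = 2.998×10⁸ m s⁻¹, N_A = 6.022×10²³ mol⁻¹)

Product: 834 μmol = 8.34×10⁻⁴ mol.
Photon energy at 359 nm: hc/λ = (6.626×10⁻³⁴)(2.998×10⁸)/(359×10⁻⁹) = 5.533×10⁻¹⁹ J.
Energy delivered: (12.1 W)(364 s) = 4404 J.
Photons incident: 4404 / 5.533×10⁻¹⁹ = 7.960×10²¹, i.e. 7.960×10²¹/6.022×10²³ = 0.01322 mol.
Photons absorbed: 0.476 × 0.01322 = 0.006293 mol.
Φ = 8.34×10⁻⁴ mol / 0.006293 mol photons = 0.13.

Φ = 0.13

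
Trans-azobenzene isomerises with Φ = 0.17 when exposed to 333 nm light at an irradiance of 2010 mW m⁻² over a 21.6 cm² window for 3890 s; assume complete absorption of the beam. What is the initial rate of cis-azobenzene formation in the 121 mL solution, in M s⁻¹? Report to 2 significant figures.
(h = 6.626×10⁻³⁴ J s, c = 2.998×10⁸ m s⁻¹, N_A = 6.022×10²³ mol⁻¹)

Photon energy at 333 nm: hc/λ = (6.626×10⁻³⁴)(2.998×10⁸)/(333×10⁻⁹) = 5.965×10⁻¹⁹ J.
Energy delivered: (2010 mW m⁻²)(21.6×10⁻⁴ m²)(3890 s) = 16.89 J.
Photons incident: 16.89 / 5.965×10⁻¹⁹ = 2.832×10¹⁹, i.e. 2.832×10¹⁹/6.022×10²³ = 4.703×10⁻⁵ mol.
Product formed: 0.17 × 4.703×10⁻⁵ = 7.995×10⁻⁶ mol.
Rate: 7.995×10⁻⁶ mol / (3890 s × 0.121 L) = 1.7×10⁻⁸ M s⁻¹.

1.7×10⁻⁸ M s⁻¹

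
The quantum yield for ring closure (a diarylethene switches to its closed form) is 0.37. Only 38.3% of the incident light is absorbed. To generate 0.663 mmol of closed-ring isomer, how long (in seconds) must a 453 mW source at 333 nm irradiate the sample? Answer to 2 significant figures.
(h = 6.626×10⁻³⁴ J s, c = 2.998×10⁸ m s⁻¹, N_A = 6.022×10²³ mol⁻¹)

Product: 0.663 mmol = 6.63×10⁻⁴ mol.
Photons that must be absorbed: 6.63×10⁻⁴ / 0.37 = 0.001792 mol.
Incident photons needed: 0.001792 / 0.383 = 0.004679 mol.
Photon energy: hc/λ = 5.965×10⁻¹⁹ J; per mole, 3.592×10⁵ J mol⁻¹.
Energy required: 0.004679 × 3.592×10⁵ = 1681 J.
Time: 1681 J / 0.453 W = 3700 s.

t ≈ 3700 s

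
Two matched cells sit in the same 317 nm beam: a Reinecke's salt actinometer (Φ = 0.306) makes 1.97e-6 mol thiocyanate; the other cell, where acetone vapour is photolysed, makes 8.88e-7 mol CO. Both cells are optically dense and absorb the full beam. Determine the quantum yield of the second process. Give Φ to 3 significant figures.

Φ = 0.138

Photons absorbed by the actinometer: 1.97e-6 / 0.306 = 6.438e-6 mol.
Φ(unknown) = 8.88e-7 / 6.438e-6 = 0.138.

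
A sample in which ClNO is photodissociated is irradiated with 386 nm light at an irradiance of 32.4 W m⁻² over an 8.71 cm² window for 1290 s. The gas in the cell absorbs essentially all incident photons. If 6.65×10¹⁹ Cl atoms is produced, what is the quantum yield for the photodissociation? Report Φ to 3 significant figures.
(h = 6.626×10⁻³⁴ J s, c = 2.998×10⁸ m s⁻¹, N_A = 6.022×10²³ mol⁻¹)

Φ = 0.940

Product: 6.65×10¹⁹ / 6.022×10²³ = 1.104×10⁻⁴ mol.
Photon energy at 386 nm: hc/λ = (6.626×10⁻³⁴)(2.998×10⁸)/(386×10⁻⁹) = 5.146×10⁻¹⁹ J.
Energy delivered: (32.4 W m⁻²)(8.71×10⁻⁴ m²)(1290 s) = 36.40 J.
Photons incident: 36.40 / 5.146×10⁻¹⁹ = 7.073×10¹⁹, i.e. 7.073×10¹⁹/6.022×10²³ = 1.175×10⁻⁴ mol.
Φ = 1.104×10⁻⁴ mol / 1.175×10⁻⁴ mol photons = 0.940.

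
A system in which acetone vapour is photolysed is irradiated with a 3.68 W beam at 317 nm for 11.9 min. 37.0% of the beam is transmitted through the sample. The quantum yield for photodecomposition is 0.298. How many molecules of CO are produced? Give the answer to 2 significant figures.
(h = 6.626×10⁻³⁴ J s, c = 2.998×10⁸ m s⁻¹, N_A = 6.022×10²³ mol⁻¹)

Photon energy at 317 nm: hc/λ = (6.626×10⁻³⁴)(2.998×10⁸)/(317×10⁻⁹) = 6.266×10⁻¹⁹ J.
Energy delivered: (3.68 W)(714 s) = 2628 J.
Photons incident: 2628 / 6.266×10⁻¹⁹ = 4.194×10²¹, i.e. 4.194×10²¹/6.022×10²³ = 0.006964 mol.
Fraction absorbed: 1 − 37.0/100 = 0.6300.
Photons absorbed: 0.6300 × 0.006964 = 0.004387 mol.
Product: Φ × n_abs = 0.298 × 0.004387 = 0.001307 mol.
As a count: 0.001307 × 6.022×10²³ = 7.9×10²⁰.

7.9×10²⁰ molecules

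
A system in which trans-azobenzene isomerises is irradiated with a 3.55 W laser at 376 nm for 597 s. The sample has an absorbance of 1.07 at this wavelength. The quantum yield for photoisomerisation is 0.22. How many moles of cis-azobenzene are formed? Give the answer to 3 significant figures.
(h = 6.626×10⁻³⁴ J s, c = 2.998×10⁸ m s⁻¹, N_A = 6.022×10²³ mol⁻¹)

0.00134 mol

Photon energy at 376 nm: hc/λ = (6.626×10⁻³⁴)(2.998×10⁸)/(376×10⁻⁹) = 5.283×10⁻¹⁹ J.
Energy delivered: (3.55 W)(597 s) = 2119 J.
Photons incident: 2119 / 5.283×10⁻¹⁹ = 4.011×10²¹, i.e. 4.011×10²¹/6.022×10²³ = 0.006661 mol.
Fraction absorbed: 1 − 10^(−1.07) = 0.9149.
Photons absorbed: 0.9149 × 0.006661 = 0.006094 mol.
Product: Φ × n_abs = 0.22 × 0.006094 = 0.001341 mol.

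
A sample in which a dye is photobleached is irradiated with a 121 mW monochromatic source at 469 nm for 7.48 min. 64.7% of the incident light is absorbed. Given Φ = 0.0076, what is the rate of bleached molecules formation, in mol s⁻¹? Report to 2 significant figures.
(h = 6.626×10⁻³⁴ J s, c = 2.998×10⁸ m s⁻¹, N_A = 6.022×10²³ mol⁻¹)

Photon energy at 469 nm: hc/λ = (6.626×10⁻³⁴)(2.998×10⁸)/(469×10⁻⁹) = 4.236×10⁻¹⁹ J.
Energy delivered: (121 mW)(448.8 s) = 54.30 J.
Photons incident: 54.30 / 4.236×10⁻¹⁹ = 1.282×10²⁰, i.e. 1.282×10²⁰/6.022×10²³ = 2.129×10⁻⁴ mol.
Photons absorbed: 0.647 × 2.129×10⁻⁴ = 1.377×10⁻⁴ mol.
Product formed: 0.0076 × 1.377×10⁻⁴ = 1.047×10⁻⁶ mol.
Rate: 1.047×10⁻⁶ / 448.8 s = 2.3×10⁻⁹ mol s⁻¹.

2.3×10⁻⁹ mol s⁻¹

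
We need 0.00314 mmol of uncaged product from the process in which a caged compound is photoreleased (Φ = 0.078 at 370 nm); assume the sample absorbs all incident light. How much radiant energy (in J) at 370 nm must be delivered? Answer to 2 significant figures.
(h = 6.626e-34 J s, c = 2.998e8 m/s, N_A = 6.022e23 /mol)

Product: 0.00314 mmol = 3.14e-6 mol.
Photons that must be absorbed: 3.14e-6 / 0.078 = 4.026e-5 mol.
Photon energy: hc/λ = 5.369e-19 J; per mole, 3.233e5 J mol⁻¹.
Energy required: 4.026e-5 × 3.233e5 = 13 J.

13 J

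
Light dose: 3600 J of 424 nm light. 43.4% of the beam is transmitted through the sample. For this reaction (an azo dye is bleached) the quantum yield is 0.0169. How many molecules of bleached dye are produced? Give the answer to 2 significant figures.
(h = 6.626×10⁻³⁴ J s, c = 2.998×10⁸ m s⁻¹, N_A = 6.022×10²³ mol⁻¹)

Photon energy at 424 nm: hc/λ = (6.626×10⁻³⁴)(2.998×10⁸)/(424×10⁻⁹) = 4.685×10⁻¹⁹ J.
Photons incident: 3600 / 4.685×10⁻¹⁹ = 7.684×10²¹, i.e. 7.684×10²¹/6.022×10²³ = 0.01276 mol.
Fraction absorbed: 1 − 43.4/100 = 0.5660.
Photons absorbed: 0.5660 × 0.01276 = 0.007222 mol.
Product: Φ × n_abs = 0.0169 × 0.007222 = 1.221×10⁻⁴ mol.
As a count: 1.221×10⁻⁴ × 6.022×10²³ = 7.4×10¹⁹.

7.4×10¹⁹ molecules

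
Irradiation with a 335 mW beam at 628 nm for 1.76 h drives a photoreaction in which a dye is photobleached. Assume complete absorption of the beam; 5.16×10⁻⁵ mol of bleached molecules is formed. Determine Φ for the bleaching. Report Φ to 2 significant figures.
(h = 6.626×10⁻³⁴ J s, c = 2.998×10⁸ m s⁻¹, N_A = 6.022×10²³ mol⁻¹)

Photon energy at 628 nm: hc/λ = (6.626×10⁻³⁴)(2.998×10⁸)/(628×10⁻⁹) = 3.163×10⁻¹⁹ J.
Energy delivered: (335 mW)(6336 s) = 2123 J.
Photons incident: 2123 / 3.163×10⁻¹⁹ = 6.712×10²¹, i.e. 6.712×10²¹/6.022×10²³ = 0.01115 mol.
Φ = 5.16×10⁻⁵ mol / 0.01115 mol photons = 0.0046.

Φ = 0.0046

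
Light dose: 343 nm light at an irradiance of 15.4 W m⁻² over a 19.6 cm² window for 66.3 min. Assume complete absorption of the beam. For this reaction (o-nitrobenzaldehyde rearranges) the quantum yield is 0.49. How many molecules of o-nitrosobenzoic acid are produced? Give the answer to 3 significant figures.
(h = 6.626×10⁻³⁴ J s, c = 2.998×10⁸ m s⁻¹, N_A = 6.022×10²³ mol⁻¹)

Photon energy at 343 nm: hc/λ = (6.626×10⁻³⁴)(2.998×10⁸)/(343×10⁻⁹) = 5.791×10⁻¹⁹ J.
Energy delivered: (15.4 W m⁻²)(19.6×10⁻⁴ m²)(3978 s) = 120.1 J.
Photons incident: 120.1 / 5.791×10⁻¹⁹ = 2.074×10²⁰, i.e. 2.074×10²⁰/6.022×10²³ = 3.444×10⁻⁴ mol.
Product: Φ × n_abs = 0.49 × 3.444×10⁻⁴ = 1.688×10⁻⁴ mol.
As a count: 1.688×10⁻⁴ × 6.022×10²³ = 1.02×10²⁰.

1.02×10²⁰ molecules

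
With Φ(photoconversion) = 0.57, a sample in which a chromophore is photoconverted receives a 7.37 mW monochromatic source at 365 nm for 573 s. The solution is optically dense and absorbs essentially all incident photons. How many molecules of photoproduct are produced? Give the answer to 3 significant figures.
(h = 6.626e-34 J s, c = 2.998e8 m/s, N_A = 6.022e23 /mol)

Photon energy at 365 nm: hc/λ = (6.626e-34)(2.998e8)/(365e-9) = 5.442e-19 J.
Energy delivered: (7.37 mW)(573 s) = 4.223 J.
Photons incident: 4.223 / 5.442e-19 = 7.760e18, i.e. 7.760e18/6.022e23 = 1.289e-5 mol.
Product: Φ × n_abs = 0.57 × 1.289e-5 = 7.347e-6 mol.
As a count: 7.347e-6 × 6.022e23 = 4.42e18.

4.42e18 molecules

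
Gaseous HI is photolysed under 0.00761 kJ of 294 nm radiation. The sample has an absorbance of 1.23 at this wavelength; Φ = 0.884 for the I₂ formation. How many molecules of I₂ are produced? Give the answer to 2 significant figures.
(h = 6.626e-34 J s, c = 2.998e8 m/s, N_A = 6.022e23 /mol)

9.4e18 molecules

Photon energy at 294 nm: hc/λ = (6.626e-34)(2.998e8)/(294e-9) = 6.757e-19 J.
Incident energy: 0.00761 kJ = 7.61 J.
Photons incident: 7.61 / 6.757e-19 = 1.126e19, i.e. 1.126e19/6.022e23 = 1.870e-5 mol.
Fraction absorbed: 1 − 10^(−1.23) = 0.9411.
Photons absorbed: 0.9411 × 1.870e-5 = 1.760e-5 mol.
Product: Φ × n_abs = 0.884 × 1.760e-5 = 1.556e-5 mol.
As a count: 1.556e-5 × 6.022e23 = 9.4e18.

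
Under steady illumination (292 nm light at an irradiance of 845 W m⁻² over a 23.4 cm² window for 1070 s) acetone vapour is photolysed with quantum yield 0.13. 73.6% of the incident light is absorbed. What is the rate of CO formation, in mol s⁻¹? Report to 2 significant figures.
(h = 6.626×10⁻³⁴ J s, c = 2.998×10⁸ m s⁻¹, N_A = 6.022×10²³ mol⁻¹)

Photon energy at 292 nm: hc/λ = (6.626×10⁻³⁴)(2.998×10⁸)/(292×10⁻⁹) = 6.803×10⁻¹⁹ J.
Energy delivered: (845 W m⁻²)(23.4×10⁻⁴ m²)(1070 s) = 2116 J.
Photons incident: 2116 / 6.803×10⁻¹⁹ = 3.110×10²¹, i.e. 3.110×10²¹/6.022×10²³ = 0.005164 mol.
Photons absorbed: 0.736 × 0.005164 = 0.003801 mol.
Product formed: 0.13 × 0.003801 = 4.941×10⁻⁴ mol.
Rate: 4.941×10⁻⁴ / 1070 s = 4.6×10⁻⁷ mol s⁻¹.

4.6×10⁻⁷ mol s⁻¹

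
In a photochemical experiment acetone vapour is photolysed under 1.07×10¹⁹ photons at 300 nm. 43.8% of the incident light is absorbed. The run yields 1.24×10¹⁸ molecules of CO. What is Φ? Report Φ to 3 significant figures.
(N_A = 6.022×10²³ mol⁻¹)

Φ = 0.265

Product: 1.24×10¹⁸ / 6.022×10²³ = 2.059×10⁻⁶ mol.
Moles of photons: 1.07×10¹⁹ / 6.022×10²³ = 1.777×10⁻⁵ mol.
Photons absorbed: 0.438 × 1.777×10⁻⁵ = 7.783×10⁻⁶ mol.
Φ = 2.059×10⁻⁶ mol / 7.783×10⁻⁶ mol photons = 0.265.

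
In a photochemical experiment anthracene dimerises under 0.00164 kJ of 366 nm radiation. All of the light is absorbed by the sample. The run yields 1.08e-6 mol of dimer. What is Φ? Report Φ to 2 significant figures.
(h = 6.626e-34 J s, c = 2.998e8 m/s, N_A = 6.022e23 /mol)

Φ = 0.22

Photon energy at 366 nm: hc/λ = (6.626e-34)(2.998e8)/(366e-9) = 5.428e-19 J.
Incident energy: 0.00164 kJ = 1.64 J.
Photons incident: 1.64 / 5.428e-19 = 3.021e18, i.e. 3.021e18/6.022e23 = 5.017e-6 mol.
Φ = 1.08e-6 mol / 5.017e-6 mol photons = 0.22.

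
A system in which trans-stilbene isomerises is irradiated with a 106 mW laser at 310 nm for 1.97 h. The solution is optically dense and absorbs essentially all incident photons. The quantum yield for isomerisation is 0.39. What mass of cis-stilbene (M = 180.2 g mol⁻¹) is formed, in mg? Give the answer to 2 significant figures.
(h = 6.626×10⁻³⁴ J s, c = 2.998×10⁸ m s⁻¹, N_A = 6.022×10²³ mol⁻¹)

140 mg

Photon energy at 310 nm: hc/λ = (6.626×10⁻³⁴)(2.998×10⁸)/(310×10⁻⁹) = 6.408×10⁻¹⁹ J.
Energy delivered: (106 mW)(7092 s) = 751.8 J.
Photons incident: 751.8 / 6.408×10⁻¹⁹ = 1.173×10²¹, i.e. 1.173×10²¹/6.022×10²³ = 0.001948 mol.
Product: Φ × n_abs = 0.39 × 0.001948 = 7.597×10⁻⁴ mol.
Mass: 7.597×10⁻⁴ × 180.2 = 0.1369 g = 140 mg.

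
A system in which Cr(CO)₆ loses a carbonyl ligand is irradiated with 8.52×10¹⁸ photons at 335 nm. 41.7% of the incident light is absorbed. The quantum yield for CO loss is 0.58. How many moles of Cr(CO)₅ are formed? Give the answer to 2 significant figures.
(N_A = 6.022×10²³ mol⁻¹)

3.4×10⁻⁶ mol

Moles of photons: 8.52×10¹⁸ / 6.022×10²³ = 1.415×10⁻⁵ mol.
Photons absorbed: 0.417 × 1.415×10⁻⁵ = 5.901×10⁻⁶ mol.
Product: Φ × n_abs = 0.58 × 5.901×10⁻⁶ = 3.423×10⁻⁶ mol.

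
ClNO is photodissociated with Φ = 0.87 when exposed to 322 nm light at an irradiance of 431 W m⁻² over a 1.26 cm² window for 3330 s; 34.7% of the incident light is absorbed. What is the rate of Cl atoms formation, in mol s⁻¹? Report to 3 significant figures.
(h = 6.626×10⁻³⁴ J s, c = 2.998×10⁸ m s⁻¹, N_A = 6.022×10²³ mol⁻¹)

4.41×10⁻⁸ mol s⁻¹

Photon energy at 322 nm: hc/λ = (6.626×10⁻³⁴)(2.998×10⁸)/(322×10⁻⁹) = 6.169×10⁻¹⁹ J.
Energy delivered: (431 W m⁻²)(1.26×10⁻⁴ m²)(3330 s) = 180.8 J.
Photons incident: 180.8 / 6.169×10⁻¹⁹ = 2.931×10²⁰, i.e. 2.931×10²⁰/6.022×10²³ = 4.867×10⁻⁴ mol.
Photons absorbed: 0.347 × 4.867×10⁻⁴ = 1.689×10⁻⁴ mol.
Product formed: 0.87 × 1.689×10⁻⁴ = 1.469×10⁻⁴ mol.
Rate: 1.469×10⁻⁴ / 3330 s = 4.41×10⁻⁸ mol s⁻¹.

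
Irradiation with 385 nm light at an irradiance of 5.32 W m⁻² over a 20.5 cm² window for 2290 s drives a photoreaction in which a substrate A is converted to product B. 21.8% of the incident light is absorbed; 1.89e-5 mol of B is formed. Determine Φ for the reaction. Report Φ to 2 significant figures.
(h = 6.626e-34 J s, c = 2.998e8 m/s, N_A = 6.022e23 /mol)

Photon energy at 385 nm: hc/λ = (6.626e-34)(2.998e8)/(385e-9) = 5.160e-19 J.
Energy delivered: (5.32 W m⁻²)(20.5e-4 m²)(2290 s) = 24.97 J.
Photons incident: 24.97 / 5.160e-19 = 4.839e19, i.e. 4.839e19/6.022e23 = 8.036e-5 mol.
Photons absorbed: 0.218 × 8.036e-5 = 1.752e-5 mol.
Φ = 1.89e-5 mol / 1.752e-5 mol photons = 1.1.

Φ = 1.1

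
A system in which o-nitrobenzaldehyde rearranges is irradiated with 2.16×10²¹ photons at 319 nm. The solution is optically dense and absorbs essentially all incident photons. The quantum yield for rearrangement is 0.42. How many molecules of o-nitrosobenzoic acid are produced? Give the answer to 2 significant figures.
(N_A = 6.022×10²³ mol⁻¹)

9.1×10²⁰ molecules

Moles of photons: 2.16×10²¹ / 6.022×10²³ = 0.003587 mol.
Product: Φ × n_abs = 0.42 × 0.003587 = 0.001507 mol.
As a count: 0.001507 × 6.022×10²³ = 9.1×10²⁰.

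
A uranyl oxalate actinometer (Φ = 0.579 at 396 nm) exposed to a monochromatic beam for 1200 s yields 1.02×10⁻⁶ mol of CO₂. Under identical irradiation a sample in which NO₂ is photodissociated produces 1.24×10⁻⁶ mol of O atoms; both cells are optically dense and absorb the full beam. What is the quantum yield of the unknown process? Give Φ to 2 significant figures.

Photons absorbed by the actinometer: 1.02×10⁻⁶ / 0.579 = 1.762×10⁻⁶ mol.
Φ(unknown) = 1.24×10⁻⁶ / 1.762×10⁻⁶ = 0.70.

Φ = 0.70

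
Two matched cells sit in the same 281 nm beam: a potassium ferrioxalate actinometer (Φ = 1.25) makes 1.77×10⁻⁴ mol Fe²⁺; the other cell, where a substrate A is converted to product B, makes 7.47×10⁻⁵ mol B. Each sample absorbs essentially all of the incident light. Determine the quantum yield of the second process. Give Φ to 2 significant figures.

Φ = 0.53

Photons absorbed by the actinometer: 1.77×10⁻⁴ / 1.25 = 1.416×10⁻⁴ mol.
Φ(unknown) = 7.47×10⁻⁵ / 1.416×10⁻⁴ = 0.53.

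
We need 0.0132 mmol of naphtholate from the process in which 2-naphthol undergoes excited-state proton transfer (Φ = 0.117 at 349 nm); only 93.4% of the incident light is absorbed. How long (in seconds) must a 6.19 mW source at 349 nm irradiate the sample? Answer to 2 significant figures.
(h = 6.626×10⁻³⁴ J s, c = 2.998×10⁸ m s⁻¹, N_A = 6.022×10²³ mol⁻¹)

Product: 0.0132 mmol = 1.32×10⁻⁵ mol.
Photons that must be absorbed: 1.32×10⁻⁵ / 0.117 = 1.128×10⁻⁴ mol.
Incident photons needed: 1.128×10⁻⁴ / 0.934 = 1.208×10⁻⁴ mol.
Photon energy: hc/λ = 5.692×10⁻¹⁹ J; per mole, 3.428×10⁵ J mol⁻¹.
Energy required: 1.208×10⁻⁴ × 3.428×10⁵ = 41.41 J.
Time: 41.41 J / 0.00619 W = 6700 s.

t ≈ 6700 s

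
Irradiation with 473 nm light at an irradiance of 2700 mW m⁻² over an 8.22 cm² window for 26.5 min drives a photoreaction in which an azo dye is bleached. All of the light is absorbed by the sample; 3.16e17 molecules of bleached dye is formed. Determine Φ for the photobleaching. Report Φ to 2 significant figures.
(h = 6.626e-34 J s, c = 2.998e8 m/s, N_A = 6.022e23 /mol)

Product: 3.16e17 / 6.022e23 = 5.247e-7 mol.
Photon energy at 473 nm: hc/λ = (6.626e-34)(2.998e8)/(473e-9) = 4.200e-19 J.
Energy delivered: (2700 mW m⁻²)(8.22e-4 m²)(1590 s) = 3.529 J.
Photons incident: 3.529 / 4.200e-19 = 8.402e18, i.e. 8.402e18/6.022e23 = 1.395e-5 mol.
Φ = 5.247e-7 mol / 1.395e-5 mol photons = 0.038.

Φ = 0.038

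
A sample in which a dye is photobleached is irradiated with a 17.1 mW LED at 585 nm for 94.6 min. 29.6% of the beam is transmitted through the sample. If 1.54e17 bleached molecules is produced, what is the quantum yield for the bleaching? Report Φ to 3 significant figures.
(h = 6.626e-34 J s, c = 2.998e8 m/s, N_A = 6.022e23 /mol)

Φ = 7.65e-4

Product: 1.54e17 / 6.022e23 = 2.557e-7 mol.
Photon energy at 585 nm: hc/λ = (6.626e-34)(2.998e8)/(585e-9) = 3.396e-19 J.
Energy delivered: (17.1 mW)(5676 s) = 97.06 J.
Photons incident: 97.06 / 3.396e-19 = 2.858e20, i.e. 2.858e20/6.022e23 = 4.746e-4 mol.
Fraction absorbed: 1 − 29.6/100 = 0.7040.
Photons absorbed: 0.7040 × 4.746e-4 = 3.341e-4 mol.
Φ = 2.557e-7 mol / 3.341e-4 mol photons = 7.65e-4.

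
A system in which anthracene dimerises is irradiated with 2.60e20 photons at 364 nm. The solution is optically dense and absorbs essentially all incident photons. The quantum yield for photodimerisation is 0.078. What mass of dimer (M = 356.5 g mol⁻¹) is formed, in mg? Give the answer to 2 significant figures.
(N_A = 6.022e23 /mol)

Moles of photons: 2.60e20 / 6.022e23 = 4.318e-4 mol.
Product: Φ × n_abs = 0.078 × 4.318e-4 = 3.368e-5 mol.
Mass: 3.368e-5 × 356.5 = 0.01201 g = 12 mg.

12 mg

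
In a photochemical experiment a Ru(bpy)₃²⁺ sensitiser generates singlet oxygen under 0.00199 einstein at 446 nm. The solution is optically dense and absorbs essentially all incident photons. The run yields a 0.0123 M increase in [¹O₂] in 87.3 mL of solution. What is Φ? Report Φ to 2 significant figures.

Product: (0.0123 M)(0.0873 L) = 0.001074 mol.
Φ = 0.001074 mol / 0.00199 mol photons = 0.54.

Φ = 0.54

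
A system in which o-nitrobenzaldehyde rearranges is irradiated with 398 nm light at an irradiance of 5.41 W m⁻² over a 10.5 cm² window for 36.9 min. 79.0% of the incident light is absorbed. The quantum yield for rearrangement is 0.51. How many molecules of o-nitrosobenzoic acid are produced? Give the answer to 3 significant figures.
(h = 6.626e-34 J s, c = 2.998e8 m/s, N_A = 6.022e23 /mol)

1.02e19 molecules

Photon energy at 398 nm: hc/λ = (6.626e-34)(2.998e8)/(398e-9) = 4.991e-19 J.
Energy delivered: (5.41 W m⁻²)(10.5e-4 m²)(2214 s) = 12.58 J.
Photons incident: 12.58 / 4.991e-19 = 2.521e19, i.e. 2.521e19/6.022e23 = 4.186e-5 mol.
Photons absorbed: 0.790 × 4.186e-5 = 3.307e-5 mol.
Product: Φ × n_abs = 0.51 × 3.307e-5 = 1.687e-5 mol.
As a count: 1.687e-5 × 6.022e23 = 1.02e19.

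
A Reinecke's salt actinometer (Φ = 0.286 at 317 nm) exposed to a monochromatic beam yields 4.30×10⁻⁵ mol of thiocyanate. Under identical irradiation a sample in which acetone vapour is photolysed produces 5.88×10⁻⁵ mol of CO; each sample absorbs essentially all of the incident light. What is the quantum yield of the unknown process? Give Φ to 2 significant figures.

Photons absorbed by the actinometer: 4.30×10⁻⁵ / 0.286 = 1.503×10⁻⁴ mol.
Φ(unknown) = 5.88×10⁻⁵ / 1.503×10⁻⁴ = 0.39.

Φ = 0.39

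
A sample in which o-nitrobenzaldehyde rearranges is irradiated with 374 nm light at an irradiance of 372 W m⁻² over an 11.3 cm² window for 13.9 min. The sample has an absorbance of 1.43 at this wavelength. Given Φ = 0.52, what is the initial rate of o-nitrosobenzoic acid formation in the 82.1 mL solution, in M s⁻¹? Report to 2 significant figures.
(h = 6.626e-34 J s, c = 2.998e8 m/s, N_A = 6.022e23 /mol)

Photon energy at 374 nm: hc/λ = (6.626e-34)(2.998e8)/(374e-9) = 5.311e-19 J.
Energy delivered: (372 W m⁻²)(11.3e-4 m²)(834 s) = 350.6 J.
Photons incident: 350.6 / 5.311e-19 = 6.601e20, i.e. 6.601e20/6.022e23 = 0.001096 mol.
Fraction absorbed: 1 − 10^(−1.43) = 0.9628.
Photons absorbed: 0.9628 × 0.001096 = 0.001055 mol.
Product formed: 0.52 × 0.001055 = 5.486e-4 mol.
Rate: 5.486e-4 mol / (834 s × 0.0821 L) = 8.0e-6 M s⁻¹.

8.0e-6 M s⁻¹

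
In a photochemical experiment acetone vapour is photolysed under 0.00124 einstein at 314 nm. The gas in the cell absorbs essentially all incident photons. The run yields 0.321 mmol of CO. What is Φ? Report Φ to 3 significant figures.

Φ = 0.259

Product: 0.321 mmol = 3.21e-4 mol.
Φ = 3.21e-4 mol / 0.00124 mol photons = 0.259.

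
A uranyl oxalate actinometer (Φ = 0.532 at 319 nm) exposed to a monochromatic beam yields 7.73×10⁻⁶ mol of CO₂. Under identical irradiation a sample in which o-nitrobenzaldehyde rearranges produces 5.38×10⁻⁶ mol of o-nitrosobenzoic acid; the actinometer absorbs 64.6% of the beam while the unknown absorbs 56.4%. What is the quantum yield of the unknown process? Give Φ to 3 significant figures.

Photons absorbed by the actinometer: 7.73×10⁻⁶ / 0.532 = 1.453×10⁻⁵ mol.
Incident flux: 1.453×10⁻⁵ / 0.646 = 2.249×10⁻⁵ einstein.
Absorbed by unknown: 0.564 × 2.249×10⁻⁵ = 1.268×10⁻⁵ mol.
Φ(unknown) = 5.38×10⁻⁶ / 1.268×10⁻⁵ = 0.424.

Φ = 0.424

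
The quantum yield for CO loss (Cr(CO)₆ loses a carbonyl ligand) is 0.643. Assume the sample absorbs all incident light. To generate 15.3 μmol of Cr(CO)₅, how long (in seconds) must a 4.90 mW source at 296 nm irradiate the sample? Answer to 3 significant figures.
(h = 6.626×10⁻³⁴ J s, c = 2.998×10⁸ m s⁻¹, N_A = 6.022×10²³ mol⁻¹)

t ≈ 1960 s

Product: 15.3 μmol = 1.53×10⁻⁵ mol.
Photons that must be absorbed: 1.53×10⁻⁵ / 0.643 = 2.379×10⁻⁵ mol.
Photon energy: hc/λ = 6.711×10⁻¹⁹ J; per mole, 4.041×10⁵ J mol⁻¹.
Energy required: 2.379×10⁻⁵ × 4.041×10⁵ = 9.614 J.
Time: 9.614 J / 0.0049 W = 1960 s.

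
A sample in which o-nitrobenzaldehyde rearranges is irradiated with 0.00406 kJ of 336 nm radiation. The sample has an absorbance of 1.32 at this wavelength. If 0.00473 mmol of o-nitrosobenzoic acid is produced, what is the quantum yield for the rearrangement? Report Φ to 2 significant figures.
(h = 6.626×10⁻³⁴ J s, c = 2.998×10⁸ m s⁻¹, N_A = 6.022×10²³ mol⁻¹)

Product: 0.00473 mmol = 4.73×10⁻⁶ mol.
Photon energy at 336 nm: hc/λ = (6.626×10⁻³⁴)(2.998×10⁸)/(336×10⁻⁹) = 5.912×10⁻¹⁹ J.
Incident energy: 0.00406 kJ = 4.06 J.
Photons incident: 4.06 / 5.912×10⁻¹⁹ = 6.867×10¹⁸, i.e. 6.867×10¹⁸/6.022×10²³ = 1.140×10⁻⁵ mol.
Fraction absorbed: 1 − 10^(−1.32) = 0.9521.
Photons absorbed: 0.9521 × 1.140×10⁻⁵ = 1.085×10⁻⁵ mol.
Φ = 4.73×10⁻⁶ mol / 1.085×10⁻⁵ mol photons = 0.44.

Φ = 0.44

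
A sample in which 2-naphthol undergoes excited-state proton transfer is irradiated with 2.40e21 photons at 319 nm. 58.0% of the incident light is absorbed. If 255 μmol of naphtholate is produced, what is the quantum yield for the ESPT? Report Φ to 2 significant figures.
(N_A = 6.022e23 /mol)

Φ = 0.11

Product: 255 μmol = 2.55e-4 mol.
Moles of photons: 2.40e21 / 6.022e23 = 0.003985 mol.
Photons absorbed: 0.580 × 0.003985 = 0.002311 mol.
Φ = 2.55e-4 mol / 0.002311 mol photons = 0.11.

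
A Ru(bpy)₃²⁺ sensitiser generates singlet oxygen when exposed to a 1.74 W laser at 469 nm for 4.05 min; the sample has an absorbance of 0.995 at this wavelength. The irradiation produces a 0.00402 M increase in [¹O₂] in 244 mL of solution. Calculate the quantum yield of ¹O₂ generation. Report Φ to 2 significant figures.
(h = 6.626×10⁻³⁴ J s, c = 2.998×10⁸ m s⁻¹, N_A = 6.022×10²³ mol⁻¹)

Φ = 0.66

Product: (0.00402 M)(0.244 L) = 9.809×10⁻⁴ mol.
Photon energy at 469 nm: hc/λ = (6.626×10⁻³⁴)(2.998×10⁸)/(469×10⁻⁹) = 4.236×10⁻¹⁹ J.
Energy delivered: (1.74 W)(243 s) = 422.8 J.
Photons incident: 422.8 / 4.236×10⁻¹⁹ = 9.981×10²⁰, i.e. 9.981×10²⁰/6.022×10²³ = 0.001657 mol.
Fraction absorbed: 1 − 10^(−0.995) = 0.8988.
Photons absorbed: 0.8988 × 0.001657 = 0.001489 mol.
Φ = 9.809×10⁻⁴ mol / 0.001489 mol photons = 0.66.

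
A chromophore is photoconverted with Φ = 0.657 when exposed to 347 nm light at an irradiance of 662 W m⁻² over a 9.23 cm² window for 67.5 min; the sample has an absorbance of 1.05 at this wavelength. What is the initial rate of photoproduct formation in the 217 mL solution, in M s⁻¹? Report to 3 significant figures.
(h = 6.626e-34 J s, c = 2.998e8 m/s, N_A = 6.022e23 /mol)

4.89e-6 M s⁻¹

Photon energy at 347 nm: hc/λ = (6.626e-34)(2.998e8)/(347e-9) = 5.725e-19 J.
Energy delivered: (662 W m⁻²)(9.23e-4 m²)(4050 s) = 2475 J.
Photons incident: 2475 / 5.725e-19 = 4.323e21, i.e. 4.323e21/6.022e23 = 0.007179 mol.
Fraction absorbed: 1 − 10^(−1.05) = 0.9109.
Photons absorbed: 0.9109 × 0.007179 = 0.006539 mol.
Product formed: 0.657 × 0.006539 = 0.004296 mol.
Rate: 0.004296 mol / (4050 s × 0.217 L) = 4.89e-6 M s⁻¹.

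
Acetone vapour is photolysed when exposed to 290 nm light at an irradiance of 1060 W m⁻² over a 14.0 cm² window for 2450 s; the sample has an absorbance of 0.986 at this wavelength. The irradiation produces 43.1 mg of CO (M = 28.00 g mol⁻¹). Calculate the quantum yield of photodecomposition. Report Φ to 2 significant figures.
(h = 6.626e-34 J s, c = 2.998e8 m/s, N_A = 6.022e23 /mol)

Φ = 0.19

Product: 43.1 mg / 28.00 g mol⁻¹ = 0.001539 mol.
Photon energy at 290 nm: hc/λ = (6.626e-34)(2.998e8)/(290e-9) = 6.850e-19 J.
Energy delivered: (1060 W m⁻²)(14.0e-4 m²)(2450 s) = 3636 J.
Photons incident: 3636 / 6.850e-19 = 5.308e21, i.e. 5.308e21/6.022e23 = 0.008814 mol.
Fraction absorbed: 1 − 10^(−0.986) = 0.8967.
Photons absorbed: 0.8967 × 0.008814 = 0.007904 mol.
Φ = 0.001539 mol / 0.007904 mol photons = 0.19.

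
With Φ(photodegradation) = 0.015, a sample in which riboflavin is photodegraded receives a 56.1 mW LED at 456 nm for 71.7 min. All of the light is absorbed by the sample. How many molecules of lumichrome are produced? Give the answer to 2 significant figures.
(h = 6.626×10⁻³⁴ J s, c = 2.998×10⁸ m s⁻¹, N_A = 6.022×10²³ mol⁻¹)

Photon energy at 456 nm: hc/λ = (6.626×10⁻³⁴)(2.998×10⁸)/(456×10⁻⁹) = 4.356×10⁻¹⁹ J.
Energy delivered: (56.1 mW)(4302 s) = 241.3 J.
Photons incident: 241.3 / 4.356×10⁻¹⁹ = 5.539×10²⁰, i.e. 5.539×10²⁰/6.022×10²³ = 9.198×10⁻⁴ mol.
Product: Φ × n_abs = 0.015 × 9.198×10⁻⁴ = 1.380×10⁻⁵ mol.
As a count: 1.380×10⁻⁵ × 6.022×10²³ = 8.3×10¹⁸.

8.3×10¹⁸ molecules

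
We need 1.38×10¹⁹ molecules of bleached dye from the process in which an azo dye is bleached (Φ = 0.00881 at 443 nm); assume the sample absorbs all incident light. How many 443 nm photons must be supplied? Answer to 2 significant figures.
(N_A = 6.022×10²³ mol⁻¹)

Product: 1.38×10¹⁹ / 6.022×10²³ = 2.292×10⁻⁵ mol.
Photons that must be absorbed: 2.292×10⁻⁵ / 0.00881 = 0.002602 mol.
Photon count: 0.002602 × 6.022×10²³ = 1.6×10²¹.

1.6×10²¹ photons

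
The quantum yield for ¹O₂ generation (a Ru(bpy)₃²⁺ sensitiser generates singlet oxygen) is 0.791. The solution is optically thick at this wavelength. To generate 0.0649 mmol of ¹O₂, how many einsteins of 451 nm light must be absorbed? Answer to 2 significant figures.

Product: 0.0649 mmol = 6.49×10⁻⁵ mol.
Photons that must be absorbed: 6.49×10⁻⁵ / 0.791 = 8.205×10⁻⁵ mol.

8.2×10⁻⁵ einstein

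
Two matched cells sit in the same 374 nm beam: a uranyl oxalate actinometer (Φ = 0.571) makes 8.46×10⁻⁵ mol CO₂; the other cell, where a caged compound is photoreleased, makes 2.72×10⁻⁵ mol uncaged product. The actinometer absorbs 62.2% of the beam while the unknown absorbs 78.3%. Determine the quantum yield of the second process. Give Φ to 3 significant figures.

Φ = 0.146

Photons absorbed by the actinometer: 8.46×10⁻⁵ / 0.571 = 1.482×10⁻⁴ mol.
Incident flux: 1.482×10⁻⁴ / 0.622 = 2.383×10⁻⁴ einstein.
Absorbed by unknown: 0.783 × 2.383×10⁻⁴ = 1.866×10⁻⁴ mol.
Φ(unknown) = 2.72×10⁻⁵ / 1.866×10⁻⁴ = 0.146.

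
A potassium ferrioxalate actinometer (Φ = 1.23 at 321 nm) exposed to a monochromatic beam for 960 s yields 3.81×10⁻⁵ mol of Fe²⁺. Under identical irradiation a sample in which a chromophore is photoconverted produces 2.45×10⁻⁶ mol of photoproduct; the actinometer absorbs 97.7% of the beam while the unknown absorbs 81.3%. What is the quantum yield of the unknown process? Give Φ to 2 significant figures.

Photons absorbed by the actinometer: 3.81×10⁻⁵ / 1.23 = 3.098×10⁻⁵ mol.
Incident flux: 3.098×10⁻⁵ / 0.977 = 3.171×10⁻⁵ einstein.
Absorbed by unknown: 0.813 × 3.171×10⁻⁵ = 2.578×10⁻⁵ mol.
Φ(unknown) = 2.45×10⁻⁶ / 2.578×10⁻⁵ = 0.095.

Φ = 0.095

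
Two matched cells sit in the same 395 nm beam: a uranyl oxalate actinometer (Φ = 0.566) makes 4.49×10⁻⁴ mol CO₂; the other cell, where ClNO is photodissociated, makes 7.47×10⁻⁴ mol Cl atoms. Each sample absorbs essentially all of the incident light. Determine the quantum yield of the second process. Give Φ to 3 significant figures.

Photons absorbed by the actinometer: 4.49×10⁻⁴ / 0.566 = 7.933×10⁻⁴ mol.
Φ(unknown) = 7.47×10⁻⁴ / 7.933×10⁻⁴ = 0.942.

Φ = 0.942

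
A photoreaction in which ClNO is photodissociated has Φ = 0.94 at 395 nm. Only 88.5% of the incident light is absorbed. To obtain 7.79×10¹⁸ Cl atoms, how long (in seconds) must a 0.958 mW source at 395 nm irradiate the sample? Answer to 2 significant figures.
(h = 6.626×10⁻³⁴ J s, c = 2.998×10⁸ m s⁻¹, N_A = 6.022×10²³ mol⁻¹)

t ≈ 4900 s

Product: 7.79×10¹⁸ / 6.022×10²³ = 1.294×10⁻⁵ mol.
Photons that must be absorbed: 1.294×10⁻⁵ / 0.94 = 1.377×10⁻⁵ mol.
Incident photons needed: 1.377×10⁻⁵ / 0.885 = 1.556×10⁻⁵ mol.
Photon energy: hc/λ = 5.029×10⁻¹⁹ J; per mole, 3.028×10⁵ J mol⁻¹.
Energy required: 1.556×10⁻⁵ × 3.028×10⁵ = 4.712 J.
Time: 4.712 J / 0.000958 W = 4900 s.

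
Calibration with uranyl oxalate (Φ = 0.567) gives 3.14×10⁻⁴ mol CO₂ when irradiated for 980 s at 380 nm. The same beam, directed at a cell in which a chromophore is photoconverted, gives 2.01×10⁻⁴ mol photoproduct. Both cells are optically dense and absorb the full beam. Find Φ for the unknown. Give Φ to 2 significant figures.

Φ = 0.36

Photons absorbed by the actinometer: 3.14×10⁻⁴ / 0.567 = 5.538×10⁻⁴ mol.
Φ(unknown) = 2.01×10⁻⁴ / 5.538×10⁻⁴ = 0.36.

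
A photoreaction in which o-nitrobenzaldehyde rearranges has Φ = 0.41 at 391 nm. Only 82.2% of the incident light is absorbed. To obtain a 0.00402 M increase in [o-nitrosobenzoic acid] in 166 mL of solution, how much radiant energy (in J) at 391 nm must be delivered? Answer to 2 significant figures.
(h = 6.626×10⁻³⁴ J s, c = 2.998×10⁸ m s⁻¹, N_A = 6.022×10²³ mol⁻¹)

Product: (0.00402 M)(0.166 L) = 6.673×10⁻⁴ mol.
Photons that must be absorbed: 6.673×10⁻⁴ / 0.41 = 0.001628 mol.
Incident photons needed: 0.001628 / 0.822 = 0.001981 mol.
Photon energy: hc/λ = 5.080×10⁻¹⁹ J; per mole, 3.059×10⁵ J mol⁻¹.
Energy required: 0.001981 × 3.059×10⁵ = 610 J.

610 J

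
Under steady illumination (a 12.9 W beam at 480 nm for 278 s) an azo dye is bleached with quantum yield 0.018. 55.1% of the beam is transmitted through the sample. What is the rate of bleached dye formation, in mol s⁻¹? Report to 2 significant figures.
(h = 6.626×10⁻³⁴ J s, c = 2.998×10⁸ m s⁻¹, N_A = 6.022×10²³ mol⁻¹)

4.2×10⁻⁷ mol s⁻¹

Photon energy at 480 nm: hc/λ = (6.626×10⁻³⁴)(2.998×10⁸)/(480×10⁻⁹) = 4.138×10⁻¹⁹ J.
Energy delivered: (12.9 W)(278 s) = 3586 J.
Photons incident: 3586 / 4.138×10⁻¹⁹ = 8.666×10²¹, i.e. 8.666×10²¹/6.022×10²³ = 0.01439 mol.
Fraction absorbed: 1 − 55.1/100 = 0.4490.
Photons absorbed: 0.4490 × 0.01439 = 0.006461 mol.
Product formed: 0.018 × 0.006461 = 1.163×10⁻⁴ mol.
Rate: 1.163×10⁻⁴ / 278 s = 4.2×10⁻⁷ mol s⁻¹.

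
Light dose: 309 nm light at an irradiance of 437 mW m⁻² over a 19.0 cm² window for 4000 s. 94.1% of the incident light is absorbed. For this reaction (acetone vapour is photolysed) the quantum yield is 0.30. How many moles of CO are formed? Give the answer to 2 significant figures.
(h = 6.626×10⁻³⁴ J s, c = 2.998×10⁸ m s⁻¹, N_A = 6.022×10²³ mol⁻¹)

2.4×10⁻⁶ mol

Photon energy at 309 nm: hc/λ = (6.626×10⁻³⁴)(2.998×10⁸)/(309×10⁻⁹) = 6.429×10⁻¹⁹ J.
Energy delivered: (437 mW m⁻²)(19.0×10⁻⁴ m²)(4000 s) = 3.321 J.
Photons incident: 3.321 / 6.429×10⁻¹⁹ = 5.166×10¹⁸, i.e. 5.166×10¹⁸/6.022×10²³ = 8.579×10⁻⁶ mol.
Photons absorbed: 0.941 × 8.579×10⁻⁶ = 8.073×10⁻⁶ mol.
Product: Φ × n_abs = 0.30 × 8.073×10⁻⁶ = 2.422×10⁻⁶ mol.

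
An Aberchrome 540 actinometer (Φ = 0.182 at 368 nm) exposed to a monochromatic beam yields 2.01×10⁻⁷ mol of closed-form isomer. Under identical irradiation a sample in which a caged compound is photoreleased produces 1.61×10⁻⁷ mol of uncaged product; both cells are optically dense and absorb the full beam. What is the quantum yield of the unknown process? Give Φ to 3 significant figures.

Photons absorbed by the actinometer: 2.01×10⁻⁷ / 0.182 = 1.104×10⁻⁶ mol.
Φ(unknown) = 1.61×10⁻⁷ / 1.104×10⁻⁶ = 0.146.

Φ = 0.146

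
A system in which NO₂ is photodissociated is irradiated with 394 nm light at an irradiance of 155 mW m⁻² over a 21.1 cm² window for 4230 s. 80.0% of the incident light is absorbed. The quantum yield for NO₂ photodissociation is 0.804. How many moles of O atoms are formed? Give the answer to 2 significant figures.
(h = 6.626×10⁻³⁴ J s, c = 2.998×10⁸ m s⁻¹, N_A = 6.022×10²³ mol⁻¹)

Photon energy at 394 nm: hc/λ = (6.626×10⁻³⁴)(2.998×10⁸)/(394×10⁻⁹) = 5.042×10⁻¹⁹ J.
Energy delivered: (155 mW m⁻²)(21.1×10⁻⁴ m²)(4230 s) = 1.383 J.
Photons incident: 1.383 / 5.042×10⁻¹⁹ = 2.743×10¹⁸, i.e. 2.743×10¹⁸/6.022×10²³ = 4.555×10⁻⁶ mol.
Photons absorbed: 0.800 × 4.555×10⁻⁶ = 3.644×10⁻⁶ mol.
Product: Φ × n_abs = 0.804 × 3.644×10⁻⁶ = 2.930×10⁻⁶ mol.

2.9×10⁻⁶ mol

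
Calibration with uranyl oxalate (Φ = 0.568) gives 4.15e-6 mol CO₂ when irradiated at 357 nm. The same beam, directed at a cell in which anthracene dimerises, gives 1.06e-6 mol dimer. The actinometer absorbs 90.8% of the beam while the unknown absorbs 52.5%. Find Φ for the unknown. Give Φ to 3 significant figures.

Φ = 0.251

Photons absorbed by the actinometer: 4.15e-6 / 0.568 = 7.306e-6 mol.
Incident flux: 7.306e-6 / 0.908 = 8.046e-6 einstein.
Absorbed by unknown: 0.525 × 8.046e-6 = 4.224e-6 mol.
Φ(unknown) = 1.06e-6 / 4.224e-6 = 0.251.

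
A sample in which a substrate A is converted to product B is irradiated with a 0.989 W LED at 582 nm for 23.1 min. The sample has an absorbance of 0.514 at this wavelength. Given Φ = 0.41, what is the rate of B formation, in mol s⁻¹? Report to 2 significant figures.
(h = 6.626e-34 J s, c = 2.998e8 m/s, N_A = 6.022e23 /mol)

Photon energy at 582 nm: hc/λ = (6.626e-34)(2.998e8)/(582e-9) = 3.413e-19 J.
Energy delivered: (0.989 W)(1386 s) = 1371 J.
Photons incident: 1371 / 3.413e-19 = 4.017e21, i.e. 4.017e21/6.022e23 = 0.006671 mol.
Fraction absorbed: 1 − 10^(−0.514) = 0.6938.
Photons absorbed: 0.6938 × 0.006671 = 0.004628 mol.
Product formed: 0.41 × 0.004628 = 0.001897 mol.
Rate: 0.001897 / 1386 s = 1.4e-6 mol s⁻¹.

1.4e-6 mol s⁻¹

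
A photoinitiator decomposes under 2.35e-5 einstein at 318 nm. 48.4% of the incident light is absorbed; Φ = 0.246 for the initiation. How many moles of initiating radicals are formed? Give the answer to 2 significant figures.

2.8e-6 mol

Photons absorbed: 0.484 × 2.35e-5 = 1.137e-5 mol.
Product: Φ × n_abs = 0.246 × 1.137e-5 = 2.797e-6 mol.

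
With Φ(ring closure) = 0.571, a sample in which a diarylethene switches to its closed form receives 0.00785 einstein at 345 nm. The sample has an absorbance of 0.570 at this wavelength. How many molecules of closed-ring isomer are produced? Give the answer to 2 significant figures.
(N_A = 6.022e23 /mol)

Fraction absorbed: 1 − 10^(−0.570) = 0.7308.
Photons absorbed: 0.7308 × 0.00785 = 0.005737 mol.
Product: Φ × n_abs = 0.571 × 0.005737 = 0.003276 mol.
As a count: 0.003276 × 6.022e23 = 2.0e21.

2.0e21 molecules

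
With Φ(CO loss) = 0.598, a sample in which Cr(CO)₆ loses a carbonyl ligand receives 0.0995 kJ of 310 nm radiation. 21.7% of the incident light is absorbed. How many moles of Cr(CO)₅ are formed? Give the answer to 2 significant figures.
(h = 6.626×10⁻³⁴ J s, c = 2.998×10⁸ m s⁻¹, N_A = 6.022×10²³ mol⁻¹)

Photon energy at 310 nm: hc/λ = (6.626×10⁻³⁴)(2.998×10⁸)/(310×10⁻⁹) = 6.408×10⁻¹⁹ J.
Incident energy: 0.0995 kJ = 99.5 J.
Photons incident: 99.5 / 6.408×10⁻¹⁹ = 1.553×10²⁰, i.e. 1.553×10²⁰/6.022×10²³ = 2.579×10⁻⁴ mol.
Photons absorbed: 0.217 × 2.579×10⁻⁴ = 5.596×10⁻⁵ mol.
Product: Φ × n_abs = 0.598 × 5.596×10⁻⁵ = 3.346×10⁻⁵ mol.

3.3×10⁻⁵ mol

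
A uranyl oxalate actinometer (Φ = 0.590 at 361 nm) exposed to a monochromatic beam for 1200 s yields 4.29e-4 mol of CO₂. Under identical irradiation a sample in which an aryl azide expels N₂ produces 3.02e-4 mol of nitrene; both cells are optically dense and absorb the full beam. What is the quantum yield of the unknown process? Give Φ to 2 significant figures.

Photons absorbed by the actinometer: 4.29e-4 / 0.590 = 7.271e-4 mol.
Φ(unknown) = 3.02e-4 / 7.271e-4 = 0.42.

Φ = 0.42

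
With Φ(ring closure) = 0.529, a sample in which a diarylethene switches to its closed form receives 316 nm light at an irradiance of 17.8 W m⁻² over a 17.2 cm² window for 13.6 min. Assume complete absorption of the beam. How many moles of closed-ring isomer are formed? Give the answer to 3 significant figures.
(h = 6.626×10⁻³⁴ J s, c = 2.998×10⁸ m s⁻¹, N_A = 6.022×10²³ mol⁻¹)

Photon energy at 316 nm: hc/λ = (6.626×10⁻³⁴)(2.998×10⁸)/(316×10⁻⁹) = 6.286×10⁻¹⁹ J.
Energy delivered: (17.8 W m⁻²)(17.2×10⁻⁴ m²)(816 s) = 24.98 J.
Photons incident: 24.98 / 6.286×10⁻¹⁹ = 3.974×10¹⁹, i.e. 3.974×10¹⁹/6.022×10²³ = 6.599×10⁻⁵ mol.
Product: Φ × n_abs = 0.529 × 6.599×10⁻⁵ = 3.491×10⁻⁵ mol.

3.49×10⁻⁵ mol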